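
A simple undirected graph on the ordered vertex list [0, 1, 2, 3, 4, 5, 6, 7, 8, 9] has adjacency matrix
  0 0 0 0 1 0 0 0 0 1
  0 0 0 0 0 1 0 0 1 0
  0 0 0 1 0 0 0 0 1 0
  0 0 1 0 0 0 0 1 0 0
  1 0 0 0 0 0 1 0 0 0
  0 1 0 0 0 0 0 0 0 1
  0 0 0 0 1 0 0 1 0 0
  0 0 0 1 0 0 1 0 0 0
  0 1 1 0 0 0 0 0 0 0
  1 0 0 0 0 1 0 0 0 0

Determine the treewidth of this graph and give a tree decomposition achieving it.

The largest bag has 3 vertices, giving width 2; this decomposition certifies tw(G) ≤ 2. For the lower bound, G contains the cycle 1–5–9–0–4–6–7–3–2–8–1, so G is not a forest; only forests have treewidth ≤ 1, hence tw(G) ≥ 2. The upper and lower bounds meet at 2, so that is the treewidth.

Treewidth 2.
One such decomposition:
Bags: B1 = {1, 5, 9}  B2 = {0, 1, 9}  B3 = {0, 1, 4}  B4 = {1, 4, 6}  B5 = {1, 6, 7}  B6 = {1, 3, 7}  B7 = {1, 2, 3}  B8 = {1, 2, 8}
Tree: B1–B2, B2–B3, B3–B4, B4–B5, B5–B6, B6–B7, B7–B8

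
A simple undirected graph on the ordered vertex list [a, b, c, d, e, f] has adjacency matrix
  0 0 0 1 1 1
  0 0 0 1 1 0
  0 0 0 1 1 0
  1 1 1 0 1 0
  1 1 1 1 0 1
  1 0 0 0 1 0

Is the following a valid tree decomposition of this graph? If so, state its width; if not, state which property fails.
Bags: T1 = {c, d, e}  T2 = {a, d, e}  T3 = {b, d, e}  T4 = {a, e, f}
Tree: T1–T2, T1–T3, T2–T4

Every vertex of G appears in some bag (union = {a, b, c, d, e, f}); every edge is covered by a bag; and for each vertex v the set of bags containing v is connected in the bag tree. The decomposition is therefore valid. The largest bag has 3 vertices, so the width is 2.

Yes; width 2.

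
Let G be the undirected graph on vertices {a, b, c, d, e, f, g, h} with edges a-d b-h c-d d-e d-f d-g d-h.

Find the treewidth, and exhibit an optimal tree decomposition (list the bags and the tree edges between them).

Each bag holds 2 vertices, so the decomposition has width 1, which upper-bounds the treewidth. Any graph with an edge has treewidth ≥ 1, and G has the edge a–d. The upper and lower bounds meet at 1, so that is the treewidth.

Treewidth 1.
Bags: B1 = {a, d}  B2 = {d, h}  B3 = {d, g}  B4 = {d, e}  B5 = {b, h}  B6 = {d, f}  B7 = {c, d}
Tree: B1–B2, B1–B3, B3–B4, B2–B5, B2–B6, B1–B7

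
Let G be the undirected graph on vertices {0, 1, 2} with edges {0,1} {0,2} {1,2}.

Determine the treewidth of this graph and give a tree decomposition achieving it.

A single bag containing all 3 vertices is trivially a valid decomposition of width 2. For the lower bound, the 3 vertices {0, 1, 2} are pairwise adjacent, and any tree decomposition puts a clique entirely inside one bag — forcing width ≥ 2. The upper and lower bounds meet at 2, so that is the treewidth.

Treewidth 2.
One such decomposition:
Bags: B1 = {0, 1, 2}
Tree: (single bag)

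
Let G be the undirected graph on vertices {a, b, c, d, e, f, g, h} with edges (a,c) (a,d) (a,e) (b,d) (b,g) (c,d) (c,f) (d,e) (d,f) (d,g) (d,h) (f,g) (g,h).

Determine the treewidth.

A width-2 tree decomposition is:
Bags: B1 = {d, f, g}  B2 = {c, d, f}  B3 = {a, c, d}  B4 = {d, g, h}  B5 = {b, d, g}  B6 = {a, d, e}
Tree: B1–B2, B2–B3, B1–B4, B1–B5, B3–B6
Every bag has size at most 3, so the width is 3 − 1 = 2 and tw(G) ≤ 2. Conversely, {d, g, h} is a clique of size 3, and the vertices of any clique must share a bag in every tree decomposition; so some bag has ≥ 3 vertices and tw(G) ≥ 2. The upper and lower bounds meet at 2, so that is the treewidth.

2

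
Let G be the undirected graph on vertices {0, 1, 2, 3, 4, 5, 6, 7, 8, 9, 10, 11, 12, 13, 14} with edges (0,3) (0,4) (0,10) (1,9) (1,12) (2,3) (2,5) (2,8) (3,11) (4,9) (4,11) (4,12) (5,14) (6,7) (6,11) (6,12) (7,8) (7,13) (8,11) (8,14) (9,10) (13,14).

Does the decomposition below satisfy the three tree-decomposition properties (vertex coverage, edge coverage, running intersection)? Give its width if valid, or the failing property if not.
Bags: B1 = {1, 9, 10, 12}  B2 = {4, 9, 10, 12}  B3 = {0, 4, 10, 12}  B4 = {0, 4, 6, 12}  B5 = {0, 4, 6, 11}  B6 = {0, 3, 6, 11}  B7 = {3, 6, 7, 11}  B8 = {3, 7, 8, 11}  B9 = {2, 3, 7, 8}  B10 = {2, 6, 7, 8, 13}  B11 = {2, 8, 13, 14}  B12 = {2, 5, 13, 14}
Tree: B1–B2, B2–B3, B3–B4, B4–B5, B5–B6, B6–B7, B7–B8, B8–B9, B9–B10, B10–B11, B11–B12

No — bags containing vertex 6 are not connected in the tree.

A tree decomposition must satisfy three properties: every vertex lies in some bag; for every edge, both endpoints lie together in some bag; and for every vertex, the bags containing it form a connected subtree. Here bags containing vertex 6 are not connected in the tree, so the decomposition is invalid.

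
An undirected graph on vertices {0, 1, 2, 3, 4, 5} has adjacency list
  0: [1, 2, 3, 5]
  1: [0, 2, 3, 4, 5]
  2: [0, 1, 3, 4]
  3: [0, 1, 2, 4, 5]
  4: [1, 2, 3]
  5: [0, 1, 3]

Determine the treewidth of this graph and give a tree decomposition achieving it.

Treewidth 3.
One such decomposition:
Bags: B1 = {1, 2, 3, 4}  B2 = {0, 1, 2, 3}  B3 = {0, 1, 3, 5}
Tree: B1–B2, B2–B3

Every bag has size at most 4, so the width is 4 − 1 = 3 and tw(G) ≤ 3. Conversely, {0, 1, 2, 3} is a clique of size 4, and the vertices of any clique must share a bag in every tree decomposition; so some bag has ≥ 4 vertices and tw(G) ≥ 3. The upper and lower bounds meet at 3, so that is the treewidth.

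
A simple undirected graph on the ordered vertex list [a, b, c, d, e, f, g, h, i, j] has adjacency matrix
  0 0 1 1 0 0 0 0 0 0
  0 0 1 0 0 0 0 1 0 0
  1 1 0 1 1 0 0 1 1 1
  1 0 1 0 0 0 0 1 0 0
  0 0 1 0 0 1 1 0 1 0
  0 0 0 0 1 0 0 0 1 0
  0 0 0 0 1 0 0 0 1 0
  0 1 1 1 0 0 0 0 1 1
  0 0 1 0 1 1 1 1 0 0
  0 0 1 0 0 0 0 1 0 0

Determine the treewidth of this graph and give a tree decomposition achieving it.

Each bag holds 3 vertices, so the decomposition has width 2, which upper-bounds the treewidth. On the other hand G contains the 3-clique {e, g, i}. A clique must lie in a single bag of any decomposition, so no decomposition can have width below 2. Hence tw(G) = 2 exactly.

Treewidth 2.
Bags: B1 = {c, d, h}  B2 = {c, h, i}  B3 = {c, h, j}  B4 = {c, e, i}  B5 = {a, c, d}  B6 = {e, f, i}  B7 = {b, c, h}  B8 = {e, g, i}
Tree: B1–B2, B1–B3, B2–B4, B1–B5, B4–B6, B3–B7, B4–B8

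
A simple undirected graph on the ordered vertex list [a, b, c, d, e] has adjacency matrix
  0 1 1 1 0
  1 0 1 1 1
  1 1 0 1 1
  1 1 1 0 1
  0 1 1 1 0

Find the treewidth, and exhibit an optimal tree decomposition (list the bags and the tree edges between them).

Each bag holds 4 vertices, so the decomposition has width 3, which upper-bounds the treewidth. For the lower bound, the 4 vertices {b, c, d, e} are pairwise adjacent, and any tree decomposition puts a clique entirely inside one bag — forcing width ≥ 3. Hence tw(G) = 3 exactly.

Treewidth 3.
One such decomposition:
Bags: B1 = {b, c, d, e}  B2 = {a, b, c, d}
Tree: B1–B2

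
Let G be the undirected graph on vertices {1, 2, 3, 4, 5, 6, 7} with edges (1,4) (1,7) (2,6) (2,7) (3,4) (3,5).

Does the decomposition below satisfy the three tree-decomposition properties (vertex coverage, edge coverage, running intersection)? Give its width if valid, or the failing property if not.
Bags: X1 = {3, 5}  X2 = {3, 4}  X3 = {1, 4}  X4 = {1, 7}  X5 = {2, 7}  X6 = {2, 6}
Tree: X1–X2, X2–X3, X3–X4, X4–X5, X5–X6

Yes; width 1.

Checking the three conditions: (i) the bags cover all of {1, 2, 3, 4, 5, 6, 7}; (ii) for each edge, some bag contains both endpoints; (iii) the bags containing any fixed vertex form a subtree. All hold, so the decomposition is valid with width 2 − 1 = 1.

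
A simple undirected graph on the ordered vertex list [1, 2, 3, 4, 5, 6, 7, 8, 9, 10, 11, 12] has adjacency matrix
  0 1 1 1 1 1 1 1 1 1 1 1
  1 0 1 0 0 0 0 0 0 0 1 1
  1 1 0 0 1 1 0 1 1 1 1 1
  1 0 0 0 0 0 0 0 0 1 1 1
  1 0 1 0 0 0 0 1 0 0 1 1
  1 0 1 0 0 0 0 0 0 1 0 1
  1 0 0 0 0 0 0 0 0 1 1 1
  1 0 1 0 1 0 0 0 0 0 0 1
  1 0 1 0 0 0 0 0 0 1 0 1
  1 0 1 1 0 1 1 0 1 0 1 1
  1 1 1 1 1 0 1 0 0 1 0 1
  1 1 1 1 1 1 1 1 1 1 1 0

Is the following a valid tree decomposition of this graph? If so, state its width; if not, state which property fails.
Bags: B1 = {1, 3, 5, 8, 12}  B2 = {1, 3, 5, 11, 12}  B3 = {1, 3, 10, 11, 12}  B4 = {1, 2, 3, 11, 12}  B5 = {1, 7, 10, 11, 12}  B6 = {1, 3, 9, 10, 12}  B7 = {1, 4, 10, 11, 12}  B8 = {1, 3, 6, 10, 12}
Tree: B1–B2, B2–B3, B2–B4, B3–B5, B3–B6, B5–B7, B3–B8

Vertex coverage: the bags together contain {1, 2, 3, 4, 5, 6, 7, 8, 9, 10, 11, 12}, the full vertex set. Edge coverage: each edge of G has both endpoints in at least one bag. Running intersection: for every vertex, the bags containing it form a connected subtree. All three properties hold, so this is a valid tree decomposition of width max|bag| − 1 = 4, and hence tw(G) ≤ 4.

Yes; width 4.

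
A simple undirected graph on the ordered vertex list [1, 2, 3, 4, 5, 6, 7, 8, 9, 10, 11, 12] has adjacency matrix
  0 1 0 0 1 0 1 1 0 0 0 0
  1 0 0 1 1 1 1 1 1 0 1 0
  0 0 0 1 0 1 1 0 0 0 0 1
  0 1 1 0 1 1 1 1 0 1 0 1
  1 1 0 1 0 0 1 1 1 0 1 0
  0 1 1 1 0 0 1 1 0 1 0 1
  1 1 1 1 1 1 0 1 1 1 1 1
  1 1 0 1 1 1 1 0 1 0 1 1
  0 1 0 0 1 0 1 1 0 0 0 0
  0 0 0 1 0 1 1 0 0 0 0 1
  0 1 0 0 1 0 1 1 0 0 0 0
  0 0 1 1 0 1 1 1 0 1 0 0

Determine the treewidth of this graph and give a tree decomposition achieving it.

Treewidth 4.
Bags: B1 = {4, 6, 7, 8, 12}  B2 = {2, 4, 6, 7, 8}  B3 = {2, 4, 5, 7, 8}  B4 = {3, 4, 6, 7, 12}  B5 = {1, 2, 5, 7, 8}  B6 = {2, 5, 7, 8, 9}  B7 = {2, 5, 7, 8, 11}  B8 = {4, 6, 7, 10, 12}
Tree: B1–B2, B2–B3, B1–B4, B3–B5, B3–B6, B5–B7, B1–B8

The largest bag has 5 vertices, giving width 4; this decomposition certifies tw(G) ≤ 4. For the lower bound, the 5 vertices {1, 2, 5, 7, 8} are pairwise adjacent, and any tree decomposition puts a clique entirely inside one bag — forcing width ≥ 4. The upper and lower bounds meet at 4, so that is the treewidth.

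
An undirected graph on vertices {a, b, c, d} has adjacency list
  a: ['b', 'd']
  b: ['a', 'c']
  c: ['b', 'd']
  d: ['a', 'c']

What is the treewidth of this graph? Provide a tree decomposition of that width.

The largest bag has 3 vertices, giving width 2; this decomposition certifies tw(G) ≤ 2. For the lower bound, G contains the cycle b–c–d–a–b, so G is not a forest; only forests have treewidth ≤ 1, hence tw(G) ≥ 2. Hence tw(G) = 2 exactly.

Treewidth 2.
One optimal decomposition is:
Bags: B1 = {b, c, d}  B2 = {a, b, d}
Tree: B1–B2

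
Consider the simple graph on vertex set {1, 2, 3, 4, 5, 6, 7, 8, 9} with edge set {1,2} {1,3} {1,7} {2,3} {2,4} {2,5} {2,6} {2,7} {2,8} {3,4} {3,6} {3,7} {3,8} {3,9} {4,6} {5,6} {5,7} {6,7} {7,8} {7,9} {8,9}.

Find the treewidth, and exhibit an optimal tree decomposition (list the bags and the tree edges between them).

Treewidth 3.
Bags: B1 = {2, 3, 7, 8}  B2 = {3, 7, 8, 9}  B3 = {1, 2, 3, 7}  B4 = {2, 3, 6, 7}  B5 = {2, 5, 6, 7}  B6 = {2, 3, 4, 6}
Tree: B1–B2, B1–B3, B3–B4, B4–B5, B4–B6

Every bag has size at most 4, so the width is 4 − 1 = 3 and tw(G) ≤ 3. Conversely, {3, 7, 8, 9} is a clique of size 4, and the vertices of any clique must share a bag in every tree decomposition; so some bag has ≥ 4 vertices and tw(G) ≥ 3. Combining the bounds, tw(G) = 3.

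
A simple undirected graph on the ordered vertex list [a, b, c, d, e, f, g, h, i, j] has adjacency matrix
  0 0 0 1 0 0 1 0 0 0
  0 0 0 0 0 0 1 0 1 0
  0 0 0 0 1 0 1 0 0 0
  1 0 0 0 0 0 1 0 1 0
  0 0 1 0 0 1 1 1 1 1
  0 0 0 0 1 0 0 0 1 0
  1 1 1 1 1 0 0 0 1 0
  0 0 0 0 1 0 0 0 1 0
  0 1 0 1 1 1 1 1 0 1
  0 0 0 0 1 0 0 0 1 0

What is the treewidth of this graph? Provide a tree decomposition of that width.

Every bag has size at most 3, so the width is 3 − 1 = 2 and tw(G) ≤ 2. For the lower bound, the 3 vertices {c, e, g} are pairwise adjacent, and any tree decomposition puts a clique entirely inside one bag — forcing width ≥ 2. Combining the bounds, tw(G) = 2.

Treewidth 2.
One such decomposition:
Bags: B1 = {e, h, i}  B2 = {e, g, i}  B3 = {c, e, g}  B4 = {e, i, j}  B5 = {d, g, i}  B6 = {a, d, g}  B7 = {b, g, i}  B8 = {e, f, i}
Tree: B1–B2, B2–B3, B2–B4, B2–B5, B5–B6, B2–B7, B4–B8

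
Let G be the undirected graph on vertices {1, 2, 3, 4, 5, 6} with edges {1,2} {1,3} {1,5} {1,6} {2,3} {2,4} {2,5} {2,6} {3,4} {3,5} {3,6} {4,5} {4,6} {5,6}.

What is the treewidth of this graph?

A width-4 tree decomposition is:
Bags: B1 = {1, 2, 3, 5, 6}  B2 = {2, 3, 4, 5, 6}
Tree: B1–B2
The largest bag has 5 vertices, giving width 4; this decomposition certifies tw(G) ≤ 4. On the other hand G contains the 5-clique {1, 2, 3, 5, 6}. A clique must lie in a single bag of any decomposition, so no decomposition can have width below 4. Combining the bounds, tw(G) = 4.

4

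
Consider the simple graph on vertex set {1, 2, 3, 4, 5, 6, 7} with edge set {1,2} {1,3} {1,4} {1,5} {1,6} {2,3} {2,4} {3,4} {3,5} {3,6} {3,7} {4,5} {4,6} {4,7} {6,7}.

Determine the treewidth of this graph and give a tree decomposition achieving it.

Treewidth 3.
One such decomposition:
Bags: B1 = {1, 3, 4, 6}  B2 = {3, 4, 6, 7}  B3 = {1, 2, 3, 4}  B4 = {1, 3, 4, 5}
Tree: B1–B2, B1–B3, B1–B4

Every bag has size at most 4, so the width is 4 − 1 = 3 and tw(G) ≤ 3. On the other hand G contains the 4-clique {1, 2, 3, 4}. A clique must lie in a single bag of any decomposition, so no decomposition can have width below 3. Therefore the treewidth is 3.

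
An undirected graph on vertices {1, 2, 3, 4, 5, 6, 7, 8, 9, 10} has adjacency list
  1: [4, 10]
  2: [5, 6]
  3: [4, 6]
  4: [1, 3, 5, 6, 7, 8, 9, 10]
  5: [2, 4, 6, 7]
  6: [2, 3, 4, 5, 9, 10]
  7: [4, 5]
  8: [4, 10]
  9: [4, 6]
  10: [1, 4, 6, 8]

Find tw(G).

A width-2 tree decomposition is:
Bags: B1 = {4, 5, 6}  B2 = {3, 4, 6}  B3 = {4, 5, 7}  B4 = {4, 6, 10}  B5 = {2, 5, 6}  B6 = {1, 4, 10}  B7 = {4, 8, 10}  B8 = {4, 6, 9}
Tree: B1–B2, B1–B3, B2–B4, B1–B5, B4–B6, B4–B7, B4–B8
Every bag has size at most 3, so the width is 3 − 1 = 2 and tw(G) ≤ 2. Conversely, {2, 5, 6} is a clique of size 3, and the vertices of any clique must share a bag in every tree decomposition; so some bag has ≥ 3 vertices and tw(G) ≥ 2. Therefore the treewidth is 2.

2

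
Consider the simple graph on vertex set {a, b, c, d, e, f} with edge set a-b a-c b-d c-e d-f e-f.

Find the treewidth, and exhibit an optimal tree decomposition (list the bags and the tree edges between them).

Each bag holds 3 vertices, so the decomposition has width 2, which upper-bounds the treewidth. The edges b–a–c–e–f–d–b form a cycle, so G is not a tree and its treewidth is at least 2. Hence tw(G) = 2 exactly.

Treewidth 2.
One optimal decomposition is:
Bags: B1 = {a, b, c}  B2 = {b, c, e}  B3 = {b, e, f}  B4 = {b, d, f}
Tree: B1–B2, B2–B3, B3–B4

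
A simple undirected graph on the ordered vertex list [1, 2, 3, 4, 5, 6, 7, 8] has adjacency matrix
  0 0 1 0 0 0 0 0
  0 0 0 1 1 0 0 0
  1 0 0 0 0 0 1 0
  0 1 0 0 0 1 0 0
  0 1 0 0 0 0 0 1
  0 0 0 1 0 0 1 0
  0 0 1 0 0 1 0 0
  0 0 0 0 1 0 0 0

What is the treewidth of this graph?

A width-1 tree decomposition is:
Bags: B1 = {1, 3}  B2 = {3, 7}  B3 = {6, 7}  B4 = {4, 6}  B5 = {2, 4}  B6 = {2, 5}  B7 = {5, 8}
Tree: B1–B2, B2–B3, B3–B4, B4–B5, B5–B6, B6–B7
Every bag has size at most 2, so the width is 2 − 1 = 1 and tw(G) ≤ 1. Since G has at least one edge (e.g. 1–3), it is not an edgeless graph, so tw(G) ≥ 1. Combining the bounds, tw(G) = 1.

1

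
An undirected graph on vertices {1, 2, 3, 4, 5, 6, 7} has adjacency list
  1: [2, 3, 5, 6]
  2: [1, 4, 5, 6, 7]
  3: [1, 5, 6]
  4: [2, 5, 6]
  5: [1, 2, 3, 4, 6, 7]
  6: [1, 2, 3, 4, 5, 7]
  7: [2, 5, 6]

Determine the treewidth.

A width-3 tree decomposition is:
Bags: B1 = {1, 2, 5, 6}  B2 = {2, 5, 6, 7}  B3 = {1, 3, 5, 6}  B4 = {2, 4, 5, 6}
Tree: B1–B2, B1–B3, B2–B4
The largest bag has 4 vertices, giving width 3; this decomposition certifies tw(G) ≤ 3. For the lower bound, the 4 vertices {1, 2, 5, 6} are pairwise adjacent, and any tree decomposition puts a clique entirely inside one bag — forcing width ≥ 3. The upper and lower bounds meet at 3, so that is the treewidth.

3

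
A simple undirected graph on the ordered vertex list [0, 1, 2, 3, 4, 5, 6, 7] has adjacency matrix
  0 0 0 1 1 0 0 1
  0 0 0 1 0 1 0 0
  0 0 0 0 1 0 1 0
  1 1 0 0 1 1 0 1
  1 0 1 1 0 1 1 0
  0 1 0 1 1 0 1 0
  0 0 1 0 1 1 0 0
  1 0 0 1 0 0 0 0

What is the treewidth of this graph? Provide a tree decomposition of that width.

Treewidth 2.
One such decomposition:
Bags: B1 = {3, 4, 5}  B2 = {4, 5, 6}  B3 = {0, 3, 4}  B4 = {0, 3, 7}  B5 = {2, 4, 6}  B6 = {1, 3, 5}
Tree: B1–B2, B1–B3, B3–B4, B2–B5, B1–B6

Each bag holds 3 vertices, so the decomposition has width 2, which upper-bounds the treewidth. On the other hand G contains the 3-clique {2, 4, 6}. A clique must lie in a single bag of any decomposition, so no decomposition can have width below 2. The upper and lower bounds meet at 2, so that is the treewidth.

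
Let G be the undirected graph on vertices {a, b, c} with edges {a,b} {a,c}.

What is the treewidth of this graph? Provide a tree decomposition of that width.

Treewidth 1.
Bags: B1 = {a, c}  B2 = {a, b}
Tree: B1–B2

Each bag holds 2 vertices, so the decomposition has width 1, which upper-bounds the treewidth. G has an edge, so its treewidth is at least 1. Combining the bounds, tw(G) = 1.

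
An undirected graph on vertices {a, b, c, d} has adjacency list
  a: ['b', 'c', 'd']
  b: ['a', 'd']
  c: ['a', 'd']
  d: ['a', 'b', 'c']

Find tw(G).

2

A width-2 tree decomposition is:
Bags: B1 = {a, b, d}  B2 = {a, c, d}
Tree: B1–B2
Each bag holds 3 vertices, so the decomposition has width 2, which upper-bounds the treewidth. On the other hand G contains the 3-clique {a, c, d}. A clique must lie in a single bag of any decomposition, so no decomposition can have width below 2. Hence tw(G) = 2 exactly.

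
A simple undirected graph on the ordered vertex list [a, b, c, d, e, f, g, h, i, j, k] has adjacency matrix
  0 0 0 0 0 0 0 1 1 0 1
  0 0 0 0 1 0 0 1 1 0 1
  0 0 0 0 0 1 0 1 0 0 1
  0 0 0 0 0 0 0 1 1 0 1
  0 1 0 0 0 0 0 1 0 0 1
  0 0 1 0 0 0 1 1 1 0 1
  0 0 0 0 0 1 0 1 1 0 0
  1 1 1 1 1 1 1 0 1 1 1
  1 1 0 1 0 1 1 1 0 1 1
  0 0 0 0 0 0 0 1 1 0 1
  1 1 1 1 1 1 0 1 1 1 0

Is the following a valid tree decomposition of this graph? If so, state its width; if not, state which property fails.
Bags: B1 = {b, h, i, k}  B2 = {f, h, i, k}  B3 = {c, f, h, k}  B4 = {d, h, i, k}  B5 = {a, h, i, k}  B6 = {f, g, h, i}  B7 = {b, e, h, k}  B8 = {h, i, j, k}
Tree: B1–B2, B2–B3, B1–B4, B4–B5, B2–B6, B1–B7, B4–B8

Yes; width 3.

Checking the three conditions: (i) the bags cover all of {a, b, c, d, e, f, g, h, i, j, k}; (ii) for each edge, some bag contains both endpoints; (iii) the bags containing any fixed vertex form a subtree. All hold, so the decomposition is valid with width 4 − 1 = 3.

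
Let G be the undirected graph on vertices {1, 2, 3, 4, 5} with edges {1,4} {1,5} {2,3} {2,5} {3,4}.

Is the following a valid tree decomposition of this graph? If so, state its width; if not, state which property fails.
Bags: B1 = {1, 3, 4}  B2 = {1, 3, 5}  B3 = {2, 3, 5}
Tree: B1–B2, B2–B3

Every vertex of G appears in some bag (union = {1, 2, 3, 4, 5}); every edge is covered by a bag; and for each vertex v the set of bags containing v is connected in the bag tree. The decomposition is therefore valid. The largest bag has 3 vertices, so the width is 2.

Yes; width 2.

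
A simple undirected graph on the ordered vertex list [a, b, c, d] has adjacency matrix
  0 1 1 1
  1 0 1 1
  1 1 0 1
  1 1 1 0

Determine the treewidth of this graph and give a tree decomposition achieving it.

Treewidth 3.
Bags: B1 = {a, b, c, d}
Tree: (single bag)

A single bag containing all 4 vertices is trivially a valid decomposition of width 3. For the lower bound, the 4 vertices {a, b, c, d} are pairwise adjacent, and any tree decomposition puts a clique entirely inside one bag — forcing width ≥ 3. Therefore the treewidth is 3.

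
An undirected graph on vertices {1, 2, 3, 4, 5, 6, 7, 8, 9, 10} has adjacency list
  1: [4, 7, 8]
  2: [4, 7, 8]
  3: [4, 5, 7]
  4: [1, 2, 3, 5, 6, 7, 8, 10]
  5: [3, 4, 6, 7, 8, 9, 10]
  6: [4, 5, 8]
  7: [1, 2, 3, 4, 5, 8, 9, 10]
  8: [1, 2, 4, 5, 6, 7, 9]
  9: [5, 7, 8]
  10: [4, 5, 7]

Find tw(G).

A width-3 tree decomposition is:
Bags: B1 = {1, 4, 7, 8}  B2 = {4, 5, 7, 8}  B3 = {4, 5, 6, 8}  B4 = {5, 7, 8, 9}  B5 = {2, 4, 7, 8}  B6 = {3, 4, 5, 7}  B7 = {4, 5, 7, 10}
Tree: B1–B2, B2–B3, B2–B4, B2–B5, B2–B6, B2–B7
Each bag holds 4 vertices, so the decomposition has width 3, which upper-bounds the treewidth. Conversely, {5, 7, 8, 9} is a clique of size 4, and the vertices of any clique must share a bag in every tree decomposition; so some bag has ≥ 4 vertices and tw(G) ≥ 3. Combining the bounds, tw(G) = 3.

3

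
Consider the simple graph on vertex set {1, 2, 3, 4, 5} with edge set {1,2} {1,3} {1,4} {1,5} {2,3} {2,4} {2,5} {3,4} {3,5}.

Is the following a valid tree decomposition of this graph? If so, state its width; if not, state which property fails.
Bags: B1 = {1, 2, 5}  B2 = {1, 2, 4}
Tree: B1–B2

A tree decomposition must satisfy three properties: every vertex lies in some bag; for every edge, both endpoints lie together in some bag; and for every vertex, the bags containing it form a connected subtree. Here vertex 3 appears in no bag, so the decomposition is invalid.

No — vertex 3 appears in no bag.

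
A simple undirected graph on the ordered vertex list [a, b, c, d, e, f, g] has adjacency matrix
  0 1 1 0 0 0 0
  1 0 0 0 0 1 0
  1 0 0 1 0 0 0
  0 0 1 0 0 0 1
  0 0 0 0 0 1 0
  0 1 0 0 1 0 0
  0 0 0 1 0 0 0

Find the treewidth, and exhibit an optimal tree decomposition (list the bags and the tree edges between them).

Each bag holds 2 vertices, so the decomposition has width 1, which upper-bounds the treewidth. Any graph with an edge has treewidth ≥ 1, and G has the edge g–d. Combining the bounds, tw(G) = 1.

Treewidth 1.
One optimal decomposition is:
Bags: B1 = {d, g}  B2 = {c, d}  B3 = {a, c}  B4 = {a, b}  B5 = {b, f}  B6 = {e, f}
Tree: B1–B2, B2–B3, B3–B4, B4–B5, B5–B6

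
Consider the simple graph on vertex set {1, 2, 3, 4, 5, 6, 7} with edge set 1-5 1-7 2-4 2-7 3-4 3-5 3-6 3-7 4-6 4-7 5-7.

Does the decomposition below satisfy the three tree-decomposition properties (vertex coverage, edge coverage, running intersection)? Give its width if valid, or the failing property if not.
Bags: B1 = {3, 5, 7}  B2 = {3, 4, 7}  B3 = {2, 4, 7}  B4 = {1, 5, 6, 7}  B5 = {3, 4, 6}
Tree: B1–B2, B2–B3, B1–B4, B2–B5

A tree decomposition must satisfy three properties: every vertex lies in some bag; for every edge, both endpoints lie together in some bag; and for every vertex, the bags containing it form a connected subtree. Here bags containing vertex 6 are not connected in the tree, so the decomposition is invalid.

No — bags containing vertex 6 are not connected in the tree.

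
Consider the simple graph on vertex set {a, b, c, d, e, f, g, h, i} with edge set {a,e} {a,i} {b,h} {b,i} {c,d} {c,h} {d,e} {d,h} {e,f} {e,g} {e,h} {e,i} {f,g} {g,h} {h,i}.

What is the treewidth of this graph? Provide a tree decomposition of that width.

Treewidth 2.
Bags: B1 = {e, h, i}  B2 = {d, e, h}  B3 = {b, h, i}  B4 = {e, g, h}  B5 = {c, d, h}  B6 = {a, e, i}  B7 = {e, f, g}
Tree: B1–B2, B1–B3, B2–B4, B2–B5, B1–B6, B4–B7

Every bag has size at most 3, so the width is 3 − 1 = 2 and tw(G) ≤ 2. On the other hand G contains the 3-clique {a, e, i}. A clique must lie in a single bag of any decomposition, so no decomposition can have width below 2. Therefore the treewidth is 2.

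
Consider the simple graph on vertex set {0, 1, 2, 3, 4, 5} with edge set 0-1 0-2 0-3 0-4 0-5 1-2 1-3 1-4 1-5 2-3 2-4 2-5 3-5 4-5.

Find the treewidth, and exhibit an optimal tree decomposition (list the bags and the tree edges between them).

Treewidth 4.
One optimal decomposition is:
Bags: B1 = {0, 1, 2, 3, 5}  B2 = {0, 1, 2, 4, 5}
Tree: B1–B2

Every bag has size at most 5, so the width is 5 − 1 = 4 and tw(G) ≤ 4. For the lower bound, the 5 vertices {0, 1, 2, 3, 5} are pairwise adjacent, and any tree decomposition puts a clique entirely inside one bag — forcing width ≥ 4. Therefore the treewidth is 4.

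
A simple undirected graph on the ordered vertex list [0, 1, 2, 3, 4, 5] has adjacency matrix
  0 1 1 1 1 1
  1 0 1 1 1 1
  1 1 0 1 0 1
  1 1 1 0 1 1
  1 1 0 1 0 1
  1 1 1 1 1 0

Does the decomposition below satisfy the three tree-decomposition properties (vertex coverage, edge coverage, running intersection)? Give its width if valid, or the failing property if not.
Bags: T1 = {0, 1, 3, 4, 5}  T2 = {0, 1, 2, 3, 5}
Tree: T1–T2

Vertex coverage: the bags together contain {0, 1, 2, 3, 4, 5}, the full vertex set. Edge coverage: each edge of G has both endpoints in at least one bag. Running intersection: for every vertex, the bags containing it form a connected subtree. All three properties hold, so this is a valid tree decomposition of width max|bag| − 1 = 4, and hence tw(G) ≤ 4.

Yes; width 4.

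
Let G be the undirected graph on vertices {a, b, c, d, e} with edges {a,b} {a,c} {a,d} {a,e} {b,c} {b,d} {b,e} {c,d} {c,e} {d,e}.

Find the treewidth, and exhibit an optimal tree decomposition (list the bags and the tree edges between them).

With just one bag of size 5, the width is 5 − 1 = 4, so tw(G) ≤ 4. For the lower bound, the 5 vertices {a, b, c, d, e} are pairwise adjacent, and any tree decomposition puts a clique entirely inside one bag — forcing width ≥ 4. Combining the bounds, tw(G) = 4.

Treewidth 4.
Bags: B1 = {a, b, c, d, e}
Tree: (single bag)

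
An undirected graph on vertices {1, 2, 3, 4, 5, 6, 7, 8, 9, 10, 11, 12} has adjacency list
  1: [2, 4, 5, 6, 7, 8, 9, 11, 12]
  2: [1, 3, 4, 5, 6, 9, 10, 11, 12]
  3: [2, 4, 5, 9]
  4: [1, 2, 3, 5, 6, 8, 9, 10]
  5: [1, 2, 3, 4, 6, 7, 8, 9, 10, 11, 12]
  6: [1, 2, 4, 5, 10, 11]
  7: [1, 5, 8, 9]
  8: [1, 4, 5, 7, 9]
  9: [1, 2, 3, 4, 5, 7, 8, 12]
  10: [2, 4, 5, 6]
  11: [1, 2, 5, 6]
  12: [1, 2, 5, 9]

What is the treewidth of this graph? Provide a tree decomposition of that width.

Each bag holds 5 vertices, so the decomposition has width 4, which upper-bounds the treewidth. On the other hand G contains the 5-clique {1, 4, 5, 8, 9}. A clique must lie in a single bag of any decomposition, so no decomposition can have width below 4. Hence tw(G) = 4 exactly.

Treewidth 4.
One optimal decomposition is:
Bags: B1 = {1, 5, 7, 8, 9}  B2 = {1, 4, 5, 8, 9}  B3 = {1, 2, 4, 5, 9}  B4 = {2, 3, 4, 5, 9}  B5 = {1, 2, 4, 5, 6}  B6 = {2, 4, 5, 6, 10}  B7 = {1, 2, 5, 9, 12}  B8 = {1, 2, 5, 6, 11}
Tree: B1–B2, B2–B3, B3–B4, B3–B5, B5–B6, B3–B7, B5–B8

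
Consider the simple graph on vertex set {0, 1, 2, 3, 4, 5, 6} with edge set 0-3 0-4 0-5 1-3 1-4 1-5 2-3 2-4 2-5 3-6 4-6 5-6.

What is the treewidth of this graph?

A width-3 tree decomposition is:
Bags: B1 = {1, 3, 4, 5}  B2 = {3, 4, 5, 6}  B3 = {0, 3, 4, 5}  B4 = {2, 3, 4, 5}
Tree: B1–B2, B2–B3, B3–B4
The largest bag has 4 vertices, giving width 3; this decomposition certifies tw(G) ≤ 3. For the lower bound: the 4 vertex sets {1,4}, {3,6}, {5}, {0} are disjoint, each induces a connected subgraph, and every pair is joined by at least one edge of G. Contracting each set to a single vertex therefore yields K_{4} as a minor, and since treewidth is minor-monotone, tw(G) ≥ tw(K_{4}) = 3. Combining the bounds, tw(G) = 3.

3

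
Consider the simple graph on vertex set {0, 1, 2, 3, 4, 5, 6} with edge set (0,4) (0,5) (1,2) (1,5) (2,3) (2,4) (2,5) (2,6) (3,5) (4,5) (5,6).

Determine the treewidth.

A width-2 tree decomposition is:
Bags: B1 = {1, 2, 5}  B2 = {2, 5, 6}  B3 = {2, 3, 5}  B4 = {2, 4, 5}  B5 = {0, 4, 5}
Tree: B1–B2, B2–B3, B3–B4, B4–B5
Every bag has size at most 3, so the width is 3 − 1 = 2 and tw(G) ≤ 2. For the lower bound, the 3 vertices {0, 4, 5} are pairwise adjacent, and any tree decomposition puts a clique entirely inside one bag — forcing width ≥ 2. Therefore the treewidth is 2.

2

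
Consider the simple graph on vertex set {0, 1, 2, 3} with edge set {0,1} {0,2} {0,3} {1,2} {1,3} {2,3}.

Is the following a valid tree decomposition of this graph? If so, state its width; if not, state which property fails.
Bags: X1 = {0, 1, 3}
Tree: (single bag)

No — vertex 2 appears in no bag.

A tree decomposition must satisfy three properties: every vertex lies in some bag; for every edge, both endpoints lie together in some bag; and for every vertex, the bags containing it form a connected subtree. Here vertex 2 appears in no bag, so the decomposition is invalid.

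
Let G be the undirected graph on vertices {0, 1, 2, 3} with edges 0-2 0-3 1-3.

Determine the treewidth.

1

A width-1 tree decomposition is:
Bags: B1 = {1, 3}  B2 = {0, 3}  B3 = {0, 2}
Tree: B1–B2, B2–B3
Every bag has size at most 2, so the width is 2 − 1 = 1 and tw(G) ≤ 1. G has an edge, so its treewidth is at least 1. The upper and lower bounds meet at 1, so that is the treewidth.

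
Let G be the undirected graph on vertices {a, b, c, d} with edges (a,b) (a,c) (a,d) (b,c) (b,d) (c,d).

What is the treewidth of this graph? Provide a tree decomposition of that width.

With just one bag of size 4, the width is 4 − 1 = 3, so tw(G) ≤ 3. Conversely, {a, b, c, d} is a clique of size 4, and the vertices of any clique must share a bag in every tree decomposition; so some bag has ≥ 4 vertices and tw(G) ≥ 3. Combining the bounds, tw(G) = 3.

Treewidth 3.
Bags: B1 = {a, b, c, d}
Tree: (single bag)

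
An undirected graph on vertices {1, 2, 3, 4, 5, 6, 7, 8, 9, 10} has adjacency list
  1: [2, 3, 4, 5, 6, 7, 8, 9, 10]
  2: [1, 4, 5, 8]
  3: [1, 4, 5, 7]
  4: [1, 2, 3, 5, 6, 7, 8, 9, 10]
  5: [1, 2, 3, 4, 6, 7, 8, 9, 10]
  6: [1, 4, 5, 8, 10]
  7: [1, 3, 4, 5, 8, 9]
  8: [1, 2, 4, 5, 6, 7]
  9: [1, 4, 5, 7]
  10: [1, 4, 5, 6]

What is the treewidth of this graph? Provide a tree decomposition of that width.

Every bag has size at most 5, so the width is 5 − 1 = 4 and tw(G) ≤ 4. Conversely, {1, 2, 4, 5, 8} is a clique of size 5, and the vertices of any clique must share a bag in every tree decomposition; so some bag has ≥ 5 vertices and tw(G) ≥ 4. The upper and lower bounds meet at 4, so that is the treewidth.

Treewidth 4.
One optimal decomposition is:
Bags: B1 = {1, 4, 5, 7, 8}  B2 = {1, 2, 4, 5, 8}  B3 = {1, 4, 5, 6, 8}  B4 = {1, 4, 5, 6, 10}  B5 = {1, 4, 5, 7, 9}  B6 = {1, 3, 4, 5, 7}
Tree: B1–B2, B1–B3, B3–B4, B1–B5, B1–B6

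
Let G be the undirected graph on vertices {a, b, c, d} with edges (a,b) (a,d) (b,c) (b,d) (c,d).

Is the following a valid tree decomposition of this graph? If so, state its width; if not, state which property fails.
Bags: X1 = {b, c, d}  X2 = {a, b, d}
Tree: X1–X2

Yes; width 2.

Vertex coverage: the bags together contain {a, b, c, d}, the full vertex set. Edge coverage: each edge of G has both endpoints in at least one bag. Running intersection: for every vertex, the bags containing it form a connected subtree. All three properties hold, so this is a valid tree decomposition of width max|bag| − 1 = 2, and hence tw(G) ≤ 2.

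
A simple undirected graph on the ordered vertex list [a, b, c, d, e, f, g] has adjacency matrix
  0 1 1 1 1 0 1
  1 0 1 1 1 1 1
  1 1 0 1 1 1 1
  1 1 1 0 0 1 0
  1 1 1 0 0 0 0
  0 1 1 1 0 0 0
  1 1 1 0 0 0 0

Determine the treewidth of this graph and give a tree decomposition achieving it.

Treewidth 3.
Bags: B1 = {a, b, c, e}  B2 = {a, b, c, d}  B3 = {b, c, d, f}  B4 = {a, b, c, g}
Tree: B1–B2, B2–B3, B2–B4

Every bag has size at most 4, so the width is 4 − 1 = 3 and tw(G) ≤ 3. For the lower bound, the 4 vertices {a, b, c, d} are pairwise adjacent, and any tree decomposition puts a clique entirely inside one bag — forcing width ≥ 3. Hence tw(G) = 3 exactly.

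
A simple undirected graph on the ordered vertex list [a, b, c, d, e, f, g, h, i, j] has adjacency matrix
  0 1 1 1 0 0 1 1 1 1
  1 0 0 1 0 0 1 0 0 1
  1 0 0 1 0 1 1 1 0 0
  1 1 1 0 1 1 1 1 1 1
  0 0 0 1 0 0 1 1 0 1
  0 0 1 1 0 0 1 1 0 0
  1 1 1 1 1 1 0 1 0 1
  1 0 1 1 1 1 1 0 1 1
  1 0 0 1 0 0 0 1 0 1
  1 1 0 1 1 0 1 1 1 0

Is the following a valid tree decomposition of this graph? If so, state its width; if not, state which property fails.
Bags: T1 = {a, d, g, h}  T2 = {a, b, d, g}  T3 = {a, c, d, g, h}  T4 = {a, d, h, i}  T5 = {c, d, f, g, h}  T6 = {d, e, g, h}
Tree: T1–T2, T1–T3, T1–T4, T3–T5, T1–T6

No — vertex j appears in no bag.

A tree decomposition must satisfy three properties: every vertex lies in some bag; for every edge, both endpoints lie together in some bag; and for every vertex, the bags containing it form a connected subtree. Here vertex j appears in no bag, so the decomposition is invalid.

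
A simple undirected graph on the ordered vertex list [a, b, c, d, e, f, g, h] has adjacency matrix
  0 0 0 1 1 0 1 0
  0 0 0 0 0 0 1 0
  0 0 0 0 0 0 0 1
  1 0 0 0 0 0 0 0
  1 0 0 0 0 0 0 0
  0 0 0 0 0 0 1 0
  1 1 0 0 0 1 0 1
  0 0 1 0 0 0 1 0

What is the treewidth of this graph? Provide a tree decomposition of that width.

Every bag has size at most 2, so the width is 2 − 1 = 1 and tw(G) ≤ 1. Since G has at least one edge (e.g. h–c), it is not an edgeless graph, so tw(G) ≥ 1. The upper and lower bounds meet at 1, so that is the treewidth.

Treewidth 1.
One such decomposition:
Bags: B1 = {c, h}  B2 = {g, h}  B3 = {a, g}  B4 = {a, e}  B5 = {a, d}  B6 = {b, g}  B7 = {f, g}
Tree: B1–B2, B2–B3, B3–B4, B3–B5, B3–B6, B2–B7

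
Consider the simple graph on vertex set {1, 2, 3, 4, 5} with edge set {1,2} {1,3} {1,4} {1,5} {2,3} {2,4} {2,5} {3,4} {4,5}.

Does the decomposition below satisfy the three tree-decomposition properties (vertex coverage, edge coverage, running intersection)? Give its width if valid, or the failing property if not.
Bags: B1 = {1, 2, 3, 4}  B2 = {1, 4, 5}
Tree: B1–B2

No — edge (2,5) lies in no bag.

A tree decomposition must satisfy three properties: every vertex lies in some bag; for every edge, both endpoints lie together in some bag; and for every vertex, the bags containing it form a connected subtree. Here edge (2,5) lies in no bag, so the decomposition is invalid.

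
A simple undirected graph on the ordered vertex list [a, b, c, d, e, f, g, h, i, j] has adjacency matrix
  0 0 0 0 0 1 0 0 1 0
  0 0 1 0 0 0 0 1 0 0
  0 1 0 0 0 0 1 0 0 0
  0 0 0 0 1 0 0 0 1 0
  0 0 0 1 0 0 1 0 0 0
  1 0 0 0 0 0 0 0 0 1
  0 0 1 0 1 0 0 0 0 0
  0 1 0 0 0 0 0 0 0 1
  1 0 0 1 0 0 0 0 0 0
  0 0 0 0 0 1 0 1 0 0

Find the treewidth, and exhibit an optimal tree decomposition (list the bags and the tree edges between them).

Treewidth 2.
One optimal decomposition is:
Bags: B1 = {d, e, i}  B2 = {a, e, i}  B3 = {a, e, f}  B4 = {e, f, j}  B5 = {e, h, j}  B6 = {b, e, h}  B7 = {b, c, e}  B8 = {c, e, g}
Tree: B1–B2, B2–B3, B3–B4, B4–B5, B5–B6, B6–B7, B7–B8

The largest bag has 3 vertices, giving width 2; this decomposition certifies tw(G) ≤ 2. The edges e–d–i–a–f–j–h–b–c–g–e form a cycle, so G is not a tree and its treewidth is at least 2. Therefore the treewidth is 2.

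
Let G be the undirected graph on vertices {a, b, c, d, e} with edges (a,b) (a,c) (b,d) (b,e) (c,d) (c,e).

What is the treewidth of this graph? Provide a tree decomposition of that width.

Every bag has size at most 3, so the width is 3 − 1 = 2 and tw(G) ≤ 2. The edges c–a–b–e–c form a cycle, so G is not a tree and its treewidth is at least 2. Hence tw(G) = 2 exactly.

Treewidth 2.
One optimal decomposition is:
Bags: B1 = {a, b, c}  B2 = {b, c, e}  B3 = {b, c, d}
Tree: B1–B2, B2–B3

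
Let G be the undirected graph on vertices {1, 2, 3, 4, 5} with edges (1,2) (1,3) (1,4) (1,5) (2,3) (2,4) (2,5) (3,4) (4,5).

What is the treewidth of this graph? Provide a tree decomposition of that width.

Each bag holds 4 vertices, so the decomposition has width 3, which upper-bounds the treewidth. For the lower bound, the 4 vertices {1, 2, 3, 4} are pairwise adjacent, and any tree decomposition puts a clique entirely inside one bag — forcing width ≥ 3. Hence tw(G) = 3 exactly.

Treewidth 3.
Bags: B1 = {1, 2, 3, 4}  B2 = {1, 2, 4, 5}
Tree: B1–B2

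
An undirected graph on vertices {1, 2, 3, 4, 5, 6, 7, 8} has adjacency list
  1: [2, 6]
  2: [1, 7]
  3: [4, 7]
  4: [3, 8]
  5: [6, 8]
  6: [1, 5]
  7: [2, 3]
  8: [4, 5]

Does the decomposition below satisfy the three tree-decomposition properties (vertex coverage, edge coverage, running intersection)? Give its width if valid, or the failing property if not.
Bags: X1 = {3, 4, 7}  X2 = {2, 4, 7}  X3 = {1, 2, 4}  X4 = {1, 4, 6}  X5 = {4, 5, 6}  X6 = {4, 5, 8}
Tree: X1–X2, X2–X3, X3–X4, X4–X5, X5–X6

Checking the three conditions: (i) the bags cover all of {1, 2, 3, 4, 5, 6, 7, 8}; (ii) for each edge, some bag contains both endpoints; (iii) the bags containing any fixed vertex form a subtree. All hold, so the decomposition is valid with width 3 − 1 = 2.

Yes; width 2.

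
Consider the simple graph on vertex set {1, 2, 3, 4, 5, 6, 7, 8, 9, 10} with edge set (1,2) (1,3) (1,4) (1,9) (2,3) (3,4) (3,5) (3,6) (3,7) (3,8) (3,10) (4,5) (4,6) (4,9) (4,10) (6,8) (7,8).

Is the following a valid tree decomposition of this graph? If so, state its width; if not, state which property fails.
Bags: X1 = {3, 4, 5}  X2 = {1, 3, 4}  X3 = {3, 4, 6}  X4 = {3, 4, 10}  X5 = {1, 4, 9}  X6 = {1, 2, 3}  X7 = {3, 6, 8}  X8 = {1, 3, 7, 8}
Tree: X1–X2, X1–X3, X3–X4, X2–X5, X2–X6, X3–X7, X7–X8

A tree decomposition must satisfy three properties: every vertex lies in some bag; for every edge, both endpoints lie together in some bag; and for every vertex, the bags containing it form a connected subtree. Here bags containing vertex 1 are not connected in the tree, so the decomposition is invalid.

No — bags containing vertex 1 are not connected in the tree.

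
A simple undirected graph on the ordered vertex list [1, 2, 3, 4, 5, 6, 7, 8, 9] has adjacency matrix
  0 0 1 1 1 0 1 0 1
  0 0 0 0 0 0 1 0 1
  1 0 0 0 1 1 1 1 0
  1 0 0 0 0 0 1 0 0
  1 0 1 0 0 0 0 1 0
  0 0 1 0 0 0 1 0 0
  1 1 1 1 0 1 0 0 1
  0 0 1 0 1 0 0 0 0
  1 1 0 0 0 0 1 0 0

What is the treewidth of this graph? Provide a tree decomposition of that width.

Treewidth 2.
One such decomposition:
Bags: B1 = {1, 7, 9}  B2 = {1, 3, 7}  B3 = {2, 7, 9}  B4 = {1, 3, 5}  B5 = {3, 6, 7}  B6 = {1, 4, 7}  B7 = {3, 5, 8}
Tree: B1–B2, B1–B3, B2–B4, B2–B5, B2–B6, B4–B7

The largest bag has 3 vertices, giving width 2; this decomposition certifies tw(G) ≤ 2. For the lower bound, the 3 vertices {3, 5, 8} are pairwise adjacent, and any tree decomposition puts a clique entirely inside one bag — forcing width ≥ 2. The upper and lower bounds meet at 2, so that is the treewidth.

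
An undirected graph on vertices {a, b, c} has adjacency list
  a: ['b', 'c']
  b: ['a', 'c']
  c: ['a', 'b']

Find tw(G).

A width-2 tree decomposition is:
Bags: B1 = {a, b, c}
Tree: (single bag)
A single bag containing all 3 vertices is trivially a valid decomposition of width 2. On the other hand G contains the 3-clique {a, b, c}. A clique must lie in a single bag of any decomposition, so no decomposition can have width below 2. Hence tw(G) = 2 exactly.

2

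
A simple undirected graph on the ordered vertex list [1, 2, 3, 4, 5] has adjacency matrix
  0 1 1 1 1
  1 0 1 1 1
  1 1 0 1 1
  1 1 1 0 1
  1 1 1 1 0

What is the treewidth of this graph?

4

A width-4 tree decomposition is:
Bags: B1 = {1, 2, 3, 4, 5}
Tree: (single bag)
With just one bag of size 5, the width is 5 − 1 = 4, so tw(G) ≤ 4. Conversely, {1, 2, 3, 4, 5} is a clique of size 5, and the vertices of any clique must share a bag in every tree decomposition; so some bag has ≥ 5 vertices and tw(G) ≥ 4. The upper and lower bounds meet at 4, so that is the treewidth.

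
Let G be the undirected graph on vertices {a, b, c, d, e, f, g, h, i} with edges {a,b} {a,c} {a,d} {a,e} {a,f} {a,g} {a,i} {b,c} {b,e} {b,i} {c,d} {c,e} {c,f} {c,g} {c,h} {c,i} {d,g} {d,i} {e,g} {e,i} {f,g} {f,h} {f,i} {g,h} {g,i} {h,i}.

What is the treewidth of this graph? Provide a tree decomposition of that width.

Treewidth 4.
One such decomposition:
Bags: B1 = {a, c, d, g, i}  B2 = {a, c, e, g, i}  B3 = {a, c, f, g, i}  B4 = {c, f, g, h, i}  B5 = {a, b, c, e, i}
Tree: B1–B2, B2–B3, B3–B4, B2–B5

The largest bag has 5 vertices, giving width 4; this decomposition certifies tw(G) ≤ 4. Conversely, {c, f, g, h, i} is a clique of size 5, and the vertices of any clique must share a bag in every tree decomposition; so some bag has ≥ 5 vertices and tw(G) ≥ 4. Hence tw(G) = 4 exactly.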